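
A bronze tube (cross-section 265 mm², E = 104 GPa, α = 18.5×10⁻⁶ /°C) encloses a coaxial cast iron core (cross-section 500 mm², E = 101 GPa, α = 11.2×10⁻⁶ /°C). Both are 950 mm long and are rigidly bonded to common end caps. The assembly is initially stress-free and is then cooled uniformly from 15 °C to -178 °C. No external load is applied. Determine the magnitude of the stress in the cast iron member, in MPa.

σ ≈ 50.2 MPa (compressive)

The bronze has the larger α, so on cooling it would change length more than the cast iron if both were free. The rigid plates force a common final length, so the bronze is put into tension and the cast iron into compression, with equal and opposite forces P (no external load).
Compatibility of the two members (thermal + elastic change equal): (α₁ − α₂)ΔT = P·[1/(A₁E₁) + 1/(A₂E₂)].
|α₁ − α₂|·ΔT = 7.3×10⁻⁶ × 193 = 0.001409.
1/(A₁E₁) + 1/(A₂E₂) = 1/(265×104×10³) + 1/(500×101×10³) = 5.609×10⁻⁸ N⁻¹.
P = 0.001409 / 5.609×10⁻⁸ = 25120 N = 25.12 kN.
σ_{cast iron} = P/A₂ = 25120/500 = 50.24 MPa, compressive.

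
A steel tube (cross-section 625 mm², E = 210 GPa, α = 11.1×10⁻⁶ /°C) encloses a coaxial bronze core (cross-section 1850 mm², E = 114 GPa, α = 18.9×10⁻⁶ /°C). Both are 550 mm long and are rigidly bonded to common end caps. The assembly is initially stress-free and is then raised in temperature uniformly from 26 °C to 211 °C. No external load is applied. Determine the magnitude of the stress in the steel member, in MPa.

Equilibrium of a rigid end plate with no external load gives equal and opposite internal forces ±P in the two members. Since α_{bronze} > α_{steel}, heating drives the bronze into compression and the steel into tension.
Setting the final lengths equal and cancelling L: (α₁ − α₂)ΔT = P/(A₁E₁) + P/(A₂E₂).
|α₁ − α₂|·ΔT = 7.8×10⁻⁶ × 185 = 0.001443.
1/(A₁E₁) + 1/(A₂E₂) = 1/(625×210×10³) + 1/(1850×114×10³) = 1.236×10⁻⁸ N⁻¹.
P = 0.001443 / 1.236×10⁻⁸ = 116700 N = 116.7 kN.
σ_{steel} = P/A₁ = 116700/625 = 186.8 MPa, tensile.

σ ≈ 187 MPa (tensile)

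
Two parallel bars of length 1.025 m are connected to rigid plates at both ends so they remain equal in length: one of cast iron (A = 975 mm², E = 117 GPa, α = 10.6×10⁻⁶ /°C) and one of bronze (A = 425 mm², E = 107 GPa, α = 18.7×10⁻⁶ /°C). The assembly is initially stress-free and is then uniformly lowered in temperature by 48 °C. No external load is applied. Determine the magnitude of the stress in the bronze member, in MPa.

σ ≈ 29.7 MPa (tensile)

Equilibrium of a rigid end plate with no external load gives equal and opposite internal forces ±P in the two members. Since α_{bronze} > α_{cast iron}, cooling drives the bronze into tension and the cast iron into compression.
Setting the final lengths equal and cancelling L: (α₁ − α₂)ΔT = P/(A₁E₁) + P/(A₂E₂).
|α₁ − α₂|·ΔT = 8.1×10⁻⁶ × 48 = 0.0003888.
1/(A₁E₁) + 1/(A₂E₂) = 1/(975×117×10³) + 1/(425×107×10³) = 3.076×10⁻⁸ N⁻¹.
P = 0.0003888 / 3.076×10⁻⁸ = 12640 N = 12.64 kN.
σ_{bronze} = P/A₂ = 12640/425 = 29.74 MPa, tensile.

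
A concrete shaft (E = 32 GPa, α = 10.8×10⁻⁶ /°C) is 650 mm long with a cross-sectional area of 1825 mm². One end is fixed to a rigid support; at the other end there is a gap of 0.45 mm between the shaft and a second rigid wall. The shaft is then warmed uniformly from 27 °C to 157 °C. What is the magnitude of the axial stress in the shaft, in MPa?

σ ≈ 22.8 MPa (compressive)

Free thermal elongation = αΔT L = 10.8×10⁻⁶ × 130 × 650 = 0.9126 mm.
This exceeds the 0.45 mm gap, so the wall pushes back. The portion of expansion that must be recovered elastically is δ_free − gap = 0.9126 − 0.45 = 0.4626 mm.
Compatibility: PL/(AE) = 0.4626 mm, so σ = P/A = E × (0.4626/650) = 22.77 MPa.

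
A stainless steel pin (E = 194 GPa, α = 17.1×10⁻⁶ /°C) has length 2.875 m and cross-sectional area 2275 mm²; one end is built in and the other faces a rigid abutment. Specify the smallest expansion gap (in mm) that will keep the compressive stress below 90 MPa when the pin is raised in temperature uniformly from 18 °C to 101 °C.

g ≈ 2.75 mm

With no wall the pin would lengthen by αΔT L = 17.1×10⁻⁶ × 83 × 2875 = 4.08 mm.
At the allowable stress the elastic shortening the wall may impose is σL/E = 90 × 2875 / (194×10³) = 1.334 mm.
The gap must absorb the remainder: g_min = 4.08 − 1.334 = 2.747 mm.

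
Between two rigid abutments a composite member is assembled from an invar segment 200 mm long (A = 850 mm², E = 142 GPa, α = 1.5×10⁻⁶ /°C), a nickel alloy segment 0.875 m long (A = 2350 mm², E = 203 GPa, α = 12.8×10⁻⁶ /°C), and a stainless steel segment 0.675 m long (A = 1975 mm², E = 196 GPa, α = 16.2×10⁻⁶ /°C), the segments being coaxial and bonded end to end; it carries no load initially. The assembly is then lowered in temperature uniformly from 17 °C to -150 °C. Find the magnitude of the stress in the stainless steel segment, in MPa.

If the supports were absent, the total length change would be Σ αᵢΔT Lᵢ = 1.5×10⁻⁶×167×200 + 12.8×10⁻⁶×167×875 + 16.2×10⁻⁶×167×675 = 3.747 mm.
Since the ends are fixed, an axial force P builds up, equal in every segment, with P · Σ Lᵢ/(AᵢEᵢ) = δ_free.
Σ Lᵢ/(AᵢEᵢ) = 200/(850×142×10³) + 875/(2350×203×10³) + 675/(1975×196×10³) = 5.235×10⁻⁶ mm/N.
So P = 3.747 / 5.235×10⁻⁶ = 715.7 kN, tensile.
σ_{stainless steel} = P / A = 715700 / 1975 = 362.4 MPa.

σ ≈ 362 MPa (tensile)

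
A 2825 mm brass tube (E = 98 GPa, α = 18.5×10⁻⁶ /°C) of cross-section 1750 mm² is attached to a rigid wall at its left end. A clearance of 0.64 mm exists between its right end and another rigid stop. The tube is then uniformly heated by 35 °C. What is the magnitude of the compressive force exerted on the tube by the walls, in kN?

P ≈ 72.2 kN

Unrestrained expansion: δ_free = αΔT L = 18.5×10⁻⁶ × 35 × 2825 = 1.829 mm.
After closing the 0.64 mm clearance, 1.829 − 0.64 = 1.189 mm of expansion remains to be suppressed by the wall.
Compatibility: PL/(AE) = 1.189 mm, so σ = P/A = E × (1.189/2825) = 41.25 MPa.
Force on the wall = σA = 41.25 × 1750 mm² = 72.19 kN.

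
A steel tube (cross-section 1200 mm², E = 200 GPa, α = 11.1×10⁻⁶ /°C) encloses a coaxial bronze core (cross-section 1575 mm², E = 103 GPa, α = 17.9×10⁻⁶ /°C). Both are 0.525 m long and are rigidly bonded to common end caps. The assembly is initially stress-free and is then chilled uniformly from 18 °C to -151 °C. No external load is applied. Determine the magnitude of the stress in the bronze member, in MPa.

The bronze has the larger α, so on cooling it would change length more than the steel if both were free. The rigid plates force a common final length, so the bronze is put into tension and the steel into compression, with equal and opposite forces P (no external load).
Equating the net (thermal + elastic) strains gives |α₁ − α₂|·ΔT = P·[1/(A₁E₁) + 1/(A₂E₂)].
|α₁ − α₂|·ΔT = 6.8×10⁻⁶ × 169 = 0.001149.
1/(A₁E₁) + 1/(A₂E₂) = 1/(1200×200×10³) + 1/(1575×103×10³) = 1.033×10⁻⁸ N⁻¹.
P = 0.001149 / 1.033×10⁻⁸ = 111200 N = 111.2 kN.
σ_{bronze} = P/A₂ = 111200/1575 = 70.63 MPa, tensile.

σ ≈ 70.6 MPa (tensile)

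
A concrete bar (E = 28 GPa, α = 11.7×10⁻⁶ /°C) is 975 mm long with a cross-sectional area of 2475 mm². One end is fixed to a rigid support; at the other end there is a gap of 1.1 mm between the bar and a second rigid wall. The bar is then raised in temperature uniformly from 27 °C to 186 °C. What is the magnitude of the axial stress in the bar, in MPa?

Free thermal elongation = αΔT L = 11.7×10⁻⁶ × 159 × 975 = 1.814 mm.
After closing the 1.1 mm clearance, 1.814 − 1.1 = 0.7138 mm of expansion remains to be suppressed by the wall.
So σ = E(δ_free − g)/L = 28×10³ × 0.7138/975 = 20.5 MPa.

σ ≈ 20.5 MPa (compressive)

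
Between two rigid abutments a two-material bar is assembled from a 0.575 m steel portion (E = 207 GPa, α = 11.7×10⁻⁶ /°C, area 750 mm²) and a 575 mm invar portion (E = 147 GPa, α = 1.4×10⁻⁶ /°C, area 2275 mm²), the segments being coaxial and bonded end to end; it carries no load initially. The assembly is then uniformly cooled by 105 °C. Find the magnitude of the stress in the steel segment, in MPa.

With the walls removed the bar would change length by δ_free = Σ αᵢΔT Lᵢ = 11.7×10⁻⁶×105×575 + 1.4×10⁻⁶×105×575 = 0.7909 mm.
The rigid supports impose zero overall length change; the single axial force P common to all segments must satisfy P Σ Lᵢ/(AᵢEᵢ) = δ_free.
The series flexibility is Σ Lᵢ/(AᵢEᵢ) = 575/(750×207×10³) + 575/(2275×147×10³) = 5.423×10⁻⁶ mm/N.
So P = 0.7909 / 5.423×10⁻⁶ = 145.8 kN, tensile.
σ_{steel} = P / A = 145800 / 750 = 194.5 MPa.

σ ≈ 194 MPa (tensile)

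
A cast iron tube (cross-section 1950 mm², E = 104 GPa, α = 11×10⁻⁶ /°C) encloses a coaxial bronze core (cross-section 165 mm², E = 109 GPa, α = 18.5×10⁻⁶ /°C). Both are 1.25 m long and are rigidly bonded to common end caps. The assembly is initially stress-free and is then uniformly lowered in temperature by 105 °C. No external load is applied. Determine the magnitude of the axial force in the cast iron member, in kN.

P ≈ 13 kN (compressive in the cast iron)

Equilibrium of a rigid end plate with no external load gives equal and opposite internal forces ±P in the two members. Since α_{bronze} > α_{cast iron}, cooling drives the bronze into tension and the cast iron into compression.
Compatibility of the two members (thermal + elastic change equal): (α₁ − α₂)ΔT = P·[1/(A₁E₁) + 1/(A₂E₂)].
|α₁ − α₂|·ΔT = 7.5×10⁻⁶ × 105 = 0.0007875.
1/(A₁E₁) + 1/(A₂E₂) = 1/(1950×104×10³) + 1/(165×109×10³) = 6.053×10⁻⁸ N⁻¹.
So P = 0.0007875 / 6.053×10⁻⁸ = 13.01 kN.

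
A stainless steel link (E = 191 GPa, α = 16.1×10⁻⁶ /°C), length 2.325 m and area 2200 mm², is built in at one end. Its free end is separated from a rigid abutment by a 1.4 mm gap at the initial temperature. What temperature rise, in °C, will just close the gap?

ΔT ≈ 37.4 °C

The gap closes when αΔT L = 1.4 mm, since the link is still unstressed at that instant.
ΔT = 1.4 / (16.1×10⁻⁶ × 2325) = 37.4 °C.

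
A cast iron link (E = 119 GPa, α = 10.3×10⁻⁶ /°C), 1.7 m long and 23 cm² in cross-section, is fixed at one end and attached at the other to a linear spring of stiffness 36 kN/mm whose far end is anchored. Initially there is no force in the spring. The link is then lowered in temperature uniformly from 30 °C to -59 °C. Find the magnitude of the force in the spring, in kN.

If the spring were absent the link would shorten by αΔT L = 10.3×10⁻⁶ × 89 × 1700 = 1.558 mm.
Let P be the tensile force in the spring. The link extends elastically by PL/(AE) and the spring stretches by P/k; together these equal δ_free.
P [ L/(AE) + 1/k ] = δ_free → P [ 1700/(2300×119×10³) + 1/(36×10³) ] = 1.558.
P = 1.558 / 3.399×10⁻⁵ = 45850 N.

P ≈ 45.8 kN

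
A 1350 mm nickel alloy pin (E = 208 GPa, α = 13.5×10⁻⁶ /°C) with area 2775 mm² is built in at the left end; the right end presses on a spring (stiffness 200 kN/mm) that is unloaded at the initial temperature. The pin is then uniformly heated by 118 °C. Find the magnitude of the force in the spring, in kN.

P ≈ 293 kN

Free thermal expansion: δ_free = αΔT L = 13.5×10⁻⁶ × 118 × 1350 = 2.151 mm.
With a force P in the spring, the elastic change of the pin is PL/(AE) and that of the spring is P/k; compatibility requires their sum to equal δ_free.
P [ L/(AE) + 1/k ] = δ_free → P [ 1350/(2775×208×10³) + 1/(200×10³) ] = 2.151.
P = 2.151 / 7.339×10⁻⁶ = 293000 N.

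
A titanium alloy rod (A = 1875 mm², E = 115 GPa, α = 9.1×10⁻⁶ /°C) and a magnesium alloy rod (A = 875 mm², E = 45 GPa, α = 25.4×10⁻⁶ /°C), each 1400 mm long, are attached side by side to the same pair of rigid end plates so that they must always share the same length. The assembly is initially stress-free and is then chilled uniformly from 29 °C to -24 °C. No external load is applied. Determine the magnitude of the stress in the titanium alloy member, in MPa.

Equilibrium of a rigid end plate with no external load gives equal and opposite internal forces ±P in the two members. Since α_{magnesium alloy} > α_{titanium alloy}, cooling drives the magnesium alloy into tension and the titanium alloy into compression.
Equating the net (thermal + elastic) strains gives |α₁ − α₂|·ΔT = P·[1/(A₁E₁) + 1/(A₂E₂)].
|α₁ − α₂|·ΔT = 16.3×10⁻⁶ × 53 = 0.0008639.
1/(A₁E₁) + 1/(A₂E₂) = 1/(1875×115×10³) + 1/(875×45×10³) = 3.003×10⁻⁸ N⁻¹.
P = 0.0008639 / 3.003×10⁻⁸ = 28760 N = 28.76 kN.
σ_{titanium alloy} = P/A₁ = 28760/1875 = 15.34 MPa, compressive.

σ ≈ 15.3 MPa (compressive)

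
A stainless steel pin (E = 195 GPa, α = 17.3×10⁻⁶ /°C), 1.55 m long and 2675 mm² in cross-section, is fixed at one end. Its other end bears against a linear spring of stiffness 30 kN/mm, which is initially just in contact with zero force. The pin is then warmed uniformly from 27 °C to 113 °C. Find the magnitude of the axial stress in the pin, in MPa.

The unrestrained thermal change is αΔT L = 17.3×10⁻⁶ × 86 × 1550 = 2.306 mm.
With a force P in the spring, the elastic change of the pin is PL/(AE) and that of the spring is P/k; compatibility requires their sum to equal δ_free.
So P = δ_free / [L/(AE) + 1/k] = 2.306 / [ 1550/(2675×195×10³) + 1/(30×10³) ].
P = 2.306 / 3.63×10⁻⁵ = 63520 N.
σ = P/A = 63520/2675 = 23.75 MPa.

σ ≈ 23.7 MPa (compressive)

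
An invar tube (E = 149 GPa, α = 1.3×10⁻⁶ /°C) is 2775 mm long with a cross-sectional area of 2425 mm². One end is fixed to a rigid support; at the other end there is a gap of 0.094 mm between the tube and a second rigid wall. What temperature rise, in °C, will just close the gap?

The gap closes when αΔT L = 0.094 mm, since the tube is still unstressed at that instant.
So ΔT = g/(αL) = 0.094/(1.3×10⁻⁶ × 2775) = 26.06 °C.

ΔT ≈ 26.1 °C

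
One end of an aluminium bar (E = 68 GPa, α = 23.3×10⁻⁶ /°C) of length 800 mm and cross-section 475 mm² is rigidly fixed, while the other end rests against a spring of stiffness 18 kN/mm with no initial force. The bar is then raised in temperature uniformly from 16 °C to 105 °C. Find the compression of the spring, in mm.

The unrestrained thermal change is αΔT L = 23.3×10⁻⁶ × 89 × 800 = 1.659 mm.
With a force P in the spring, the elastic change of the bar is PL/(AE) and that of the spring is P/k; compatibility requires their sum to equal δ_free.
So P = δ_free / [L/(AE) + 1/k] = 1.659 / [ 800/(475×68×10³) + 1/(18×10³) ].
P = 1.659 / 8.032×10⁻⁵ = 20650 N.
Spring compression = P/k = 20650/(18×10³) = 1.147 mm.

δ ≈ 1.15 mm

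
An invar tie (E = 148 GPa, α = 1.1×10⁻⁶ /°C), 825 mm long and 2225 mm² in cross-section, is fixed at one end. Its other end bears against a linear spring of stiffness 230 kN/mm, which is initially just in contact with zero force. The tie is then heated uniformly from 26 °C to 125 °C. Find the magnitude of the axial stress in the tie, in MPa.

The unrestrained thermal change is αΔT L = 1.1×10⁻⁶ × 99 × 825 = 0.08984 mm.
With a force P in the spring, the elastic change of the tie is PL/(AE) and that of the spring is P/k; compatibility requires their sum to equal δ_free.
So P = δ_free / [L/(AE) + 1/k] = 0.08984 / [ 825/(2225×148×10³) + 1/(230×10³) ].
P = 0.08984 / 6.853×10⁻⁶ = 13110 N.
σ = P/A = 13110/2225 = 5.892 MPa.

σ ≈ 5.89 MPa (compressive)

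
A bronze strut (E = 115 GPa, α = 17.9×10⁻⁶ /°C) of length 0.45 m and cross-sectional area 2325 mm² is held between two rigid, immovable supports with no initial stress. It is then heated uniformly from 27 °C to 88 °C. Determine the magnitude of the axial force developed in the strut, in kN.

The ends cannot move, so σ = EαΔT = 115×10³ × 17.9×10⁻⁶ × 61 = 125.6 MPa.
Axial force P = σA = 125.6 × 2325 = 291900 N = 291.9 kN, compressive.

P ≈ 292 kN (compressive)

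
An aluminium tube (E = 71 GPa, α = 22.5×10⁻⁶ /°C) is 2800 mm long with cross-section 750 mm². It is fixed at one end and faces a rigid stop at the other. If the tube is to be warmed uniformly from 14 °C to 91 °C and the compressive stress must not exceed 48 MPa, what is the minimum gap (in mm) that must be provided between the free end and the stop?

With no wall the tube would lengthen by αΔT L = 22.5×10⁻⁶ × 77 × 2800 = 4.851 mm.
At the allowable stress the elastic shortening the wall may impose is σL/E = 48 × 2800 / (71×10³) = 1.893 mm.
The gap must absorb the remainder: g_min = 4.851 − 1.893 = 2.958 mm.

g ≈ 2.96 mm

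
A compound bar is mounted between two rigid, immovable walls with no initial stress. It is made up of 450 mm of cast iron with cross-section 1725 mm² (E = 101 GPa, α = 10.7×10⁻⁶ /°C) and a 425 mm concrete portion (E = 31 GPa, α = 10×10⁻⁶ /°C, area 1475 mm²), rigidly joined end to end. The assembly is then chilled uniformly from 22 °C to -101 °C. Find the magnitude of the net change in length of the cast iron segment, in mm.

|ΔL| ≈ 0.35 mm

If the supports were absent, the total length change would be Σ αᵢΔT Lᵢ = 10.7×10⁻⁶×123×450 + 10×10⁻⁶×123×425 = 1.115 mm.
The walls prevent any net length change, so an axial force P (same in every segment) develops. Compatibility: P · Σ Lᵢ/(AᵢEᵢ) = δ_free.
Σ Lᵢ/(AᵢEᵢ) = 450/(1725×101×10³) + 425/(1475×31×10³) = 1.188×10⁻⁵ mm/N.
P = 1.115 / 1.188×10⁻⁵ = 93870 N = 93.87 kN, tensile.
For the cast iron segment, free thermal change = 10.7×10⁻⁶×123×450 = 0.5922 mm and elastic change from P = 93870×450/(1725×101×10³) = 0.2425 mm; these oppose, so the net change is 0.35 mm (segment shortens).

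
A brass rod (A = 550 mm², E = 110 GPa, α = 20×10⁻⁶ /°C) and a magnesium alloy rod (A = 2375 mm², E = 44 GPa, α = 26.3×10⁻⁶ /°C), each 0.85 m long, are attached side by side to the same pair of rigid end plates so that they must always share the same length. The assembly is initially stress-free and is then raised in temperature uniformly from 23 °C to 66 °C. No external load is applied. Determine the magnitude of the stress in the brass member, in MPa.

σ ≈ 18.9 MPa (tensile)

The magnesium alloy has the larger α, so on heating it would change length more than the brass if both were free. The rigid plates force a common final length, so the magnesium alloy is put into compression and the brass into tension, with equal and opposite forces P (no external load).
Equating the net (thermal + elastic) strains gives |α₁ − α₂|·ΔT = P·[1/(A₁E₁) + 1/(A₂E₂)].
|α₁ − α₂|·ΔT = 6.3×10⁻⁶ × 43 = 0.0002709.
1/(A₁E₁) + 1/(A₂E₂) = 1/(550×110×10³) + 1/(2375×44×10³) = 2.61×10⁻⁸ N⁻¹.
So P = 0.0002709 / 2.61×10⁻⁸ = 10.38 kN.
σ_{brass} = P/A₁ = 10380/550 = 18.87 MPa, tensile.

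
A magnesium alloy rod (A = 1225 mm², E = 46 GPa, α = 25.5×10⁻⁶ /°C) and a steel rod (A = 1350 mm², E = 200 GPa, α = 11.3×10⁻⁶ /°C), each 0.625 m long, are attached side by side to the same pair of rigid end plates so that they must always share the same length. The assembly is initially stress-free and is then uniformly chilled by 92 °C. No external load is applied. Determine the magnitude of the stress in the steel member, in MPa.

Both members must finish at the same length. With the larger α, the magnesium alloy tends to over-contract; the plates restrain it, putting the magnesium alloy in tension and the steel in compression. With no external load the two internal forces are equal and opposite, magnitude P.
Equating the net (thermal + elastic) strains gives |α₁ − α₂|·ΔT = P·[1/(A₁E₁) + 1/(A₂E₂)].
|α₁ − α₂|·ΔT = 14.2×10⁻⁶ × 92 = 0.001306.
1/(A₁E₁) + 1/(A₂E₂) = 1/(1225×46×10³) + 1/(1350×200×10³) = 2.145×10⁻⁸ N⁻¹.
So P = 0.001306 / 2.145×10⁻⁸ = 60.9 kN.
σ_{steel} = P/A₂ = 60900/1350 = 45.11 MPa, compressive.

σ ≈ 45.1 MPa (compressive)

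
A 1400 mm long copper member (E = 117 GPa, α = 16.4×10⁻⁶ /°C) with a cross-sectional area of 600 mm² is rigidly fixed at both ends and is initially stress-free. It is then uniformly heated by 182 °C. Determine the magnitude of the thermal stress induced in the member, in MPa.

σ ≈ 349 MPa (compressive)

With length fixed, the mechanical strain must cancel the thermal strain αΔT = 16.4×10⁻⁶ × 182 = 2984.8×10⁻⁶.
Hence σ = E·αΔT = 117×10³ × 2984.8×10⁻⁶ = 349.2 MPa, compressive.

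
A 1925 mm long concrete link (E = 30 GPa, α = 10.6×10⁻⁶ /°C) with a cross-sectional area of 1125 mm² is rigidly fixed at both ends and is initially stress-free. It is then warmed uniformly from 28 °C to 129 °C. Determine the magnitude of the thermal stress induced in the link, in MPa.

σ ≈ 32.1 MPa (compressive)

Because both ends are immovable the net strain is zero, and the suppressed thermal strain is αΔT = 10.6×10⁻⁶ × 101 = 1070.6×10⁻⁶.
The stress required to suppress this strain is σ = Eε = 30×10³ × 1070.6×10⁻⁶ = 32.12 MPa, compressive since the link is trying to expand.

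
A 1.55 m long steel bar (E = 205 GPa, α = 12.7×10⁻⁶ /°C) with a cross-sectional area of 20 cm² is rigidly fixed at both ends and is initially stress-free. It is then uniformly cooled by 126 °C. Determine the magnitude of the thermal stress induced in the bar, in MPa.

σ ≈ 328 MPa (tensile)

The supports are rigid, so the total axial strain is zero. The restrained thermal strain is ε = αΔT = 12.7×10⁻⁶ × 126 = 1600.2×10⁻⁶.
σ = EαΔT = 205×10³ × 12.7×10⁻⁶ × 126 = 328 MPa (tensile; the bar is trying to contract).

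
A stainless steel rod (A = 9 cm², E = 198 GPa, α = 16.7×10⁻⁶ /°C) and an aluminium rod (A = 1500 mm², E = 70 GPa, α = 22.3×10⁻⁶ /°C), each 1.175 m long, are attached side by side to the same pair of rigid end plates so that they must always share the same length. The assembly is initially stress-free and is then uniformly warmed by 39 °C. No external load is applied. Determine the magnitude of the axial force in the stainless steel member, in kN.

The aluminium has the larger α, so on heating it would change length more than the stainless steel if both were free. The rigid plates force a common final length, so the aluminium is put into compression and the stainless steel into tension, with equal and opposite forces P (no external load).
Equating the net (thermal + elastic) strains gives |α₁ − α₂|·ΔT = P·[1/(A₁E₁) + 1/(A₂E₂)].
|α₁ − α₂|·ΔT = 5.6×10⁻⁶ × 39 = 0.0002184.
1/(A₁E₁) + 1/(A₂E₂) = 1/(900×198×10³) + 1/(1500×70×10³) = 1.514×10⁻⁸ N⁻¹.
So P = 0.0002184 / 1.514×10⁻⁸ = 14.43 kN.

P ≈ 14.4 kN (tensile in the stainless steel)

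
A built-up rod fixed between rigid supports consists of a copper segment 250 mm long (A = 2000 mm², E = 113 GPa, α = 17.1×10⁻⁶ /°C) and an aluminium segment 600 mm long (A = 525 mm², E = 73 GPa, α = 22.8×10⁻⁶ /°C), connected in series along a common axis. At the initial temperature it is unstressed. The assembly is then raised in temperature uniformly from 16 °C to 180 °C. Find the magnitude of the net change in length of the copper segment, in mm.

|ΔL| ≈ 0.507 mm

If the supports were absent, the total length change would be Σ αᵢΔT Lᵢ = 17.1×10⁻⁶×164×250 + 22.8×10⁻⁶×164×600 = 2.945 mm.
The walls prevent any net length change, so an axial force P (same in every segment) develops. Compatibility: P · Σ Lᵢ/(AᵢEᵢ) = δ_free.
Σ Lᵢ/(AᵢEᵢ) = 250/(2000×113×10³) + 600/(525×73×10³) = 1.676×10⁻⁵ mm/N.
P = 2.945 / 1.676×10⁻⁵ = 175700 N = 175.7 kN, compressive.
For the copper segment, free thermal change = 17.1×10⁻⁶×164×250 = 0.7011 mm and elastic change from P = 175700×250/(2000×113×10³) = 0.1943 mm; these oppose, so the net change is 0.507 mm (segment lengthens).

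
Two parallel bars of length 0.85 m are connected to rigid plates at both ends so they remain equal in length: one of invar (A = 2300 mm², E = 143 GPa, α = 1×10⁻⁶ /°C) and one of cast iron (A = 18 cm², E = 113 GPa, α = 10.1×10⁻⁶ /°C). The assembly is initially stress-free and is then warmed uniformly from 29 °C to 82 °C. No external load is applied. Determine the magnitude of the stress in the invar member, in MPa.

Both members must finish at the same length. With the larger α, the cast iron tends to over-expand; the plates restrain it, putting the cast iron in compression and the invar in tension. With no external load the two internal forces are equal and opposite, magnitude P.
Equating the net (thermal + elastic) strains gives |α₁ − α₂|·ΔT = P·[1/(A₁E₁) + 1/(A₂E₂)].
|α₁ − α₂|·ΔT = 9.1×10⁻⁶ × 53 = 0.0004823.
1/(A₁E₁) + 1/(A₂E₂) = 1/(2300×143×10³) + 1/(1800×113×10³) = 7.957×10⁻⁹ N⁻¹.
P = 0.0004823 / 7.957×10⁻⁹ = 60610 N = 60.61 kN.
σ_{invar} = P/A₁ = 60610/2300 = 26.35 MPa, tensile.

σ ≈ 26.4 MPa (tensile)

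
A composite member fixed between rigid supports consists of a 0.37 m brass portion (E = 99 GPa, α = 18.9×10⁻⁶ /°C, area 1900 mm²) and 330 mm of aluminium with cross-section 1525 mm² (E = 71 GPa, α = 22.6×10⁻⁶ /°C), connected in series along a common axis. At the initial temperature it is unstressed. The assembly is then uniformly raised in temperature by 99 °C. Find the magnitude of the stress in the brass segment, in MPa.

σ ≈ 150 MPa (compressive)

With the walls removed the bar would change length by δ_free = Σ αᵢΔT Lᵢ = 18.9×10⁻⁶×99×370 + 22.6×10⁻⁶×99×330 = 1.431 mm.
The rigid supports impose zero overall length change; the single axial force P common to all segments must satisfy P Σ Lᵢ/(AᵢEᵢ) = δ_free.
Σ Lᵢ/(AᵢEᵢ) = 370/(1900×99×10³) + 330/(1525×71×10³) = 5.015×10⁻⁶ mm/N.
P = 1.431 / 5.015×10⁻⁶ = 285300 N = 285.3 kN, compressive.
σ_{brass} = P / A = 285300 / 1900 = 150.1 MPa.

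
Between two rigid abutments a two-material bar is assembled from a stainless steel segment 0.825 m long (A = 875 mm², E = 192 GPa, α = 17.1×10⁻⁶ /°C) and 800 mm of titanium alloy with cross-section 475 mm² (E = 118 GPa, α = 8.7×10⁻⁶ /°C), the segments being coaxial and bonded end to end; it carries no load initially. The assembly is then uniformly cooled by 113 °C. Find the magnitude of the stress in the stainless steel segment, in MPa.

σ ≈ 142 MPa (tensile)

If the supports were absent, the total length change would be Σ αᵢΔT Lᵢ = 17.1×10⁻⁶×113×825 + 8.7×10⁻⁶×113×800 = 2.381 mm.
The rigid supports impose zero overall length change; the single axial force P common to all segments must satisfy P Σ Lᵢ/(AᵢEᵢ) = δ_free.
The series flexibility is Σ Lᵢ/(AᵢEᵢ) = 825/(875×192×10³) + 800/(475×118×10³) = 1.918×10⁻⁵ mm/N.
So P = 2.381 / 1.918×10⁻⁵ = 124.1 kN, tensile.
σ_{stainless steel} = P / A = 124100 / 875 = 141.8 MPa.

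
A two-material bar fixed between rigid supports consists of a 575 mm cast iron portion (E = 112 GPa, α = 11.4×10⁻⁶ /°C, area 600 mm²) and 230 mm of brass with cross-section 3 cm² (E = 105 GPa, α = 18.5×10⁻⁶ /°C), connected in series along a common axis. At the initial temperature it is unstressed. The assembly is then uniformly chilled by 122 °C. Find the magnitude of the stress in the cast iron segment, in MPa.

σ ≈ 139 MPa (tensile)

Free thermal contraction of the whole bar: Σ αᵢΔT Lᵢ = 11.4×10⁻⁶×122×575 + 18.5×10⁻⁶×122×230 = 1.319 mm.
Since the ends are fixed, an axial force P builds up, equal in every segment, with P · Σ Lᵢ/(AᵢEᵢ) = δ_free.
The series flexibility is Σ Lᵢ/(AᵢEᵢ) = 575/(600×112×10³) + 230/(300×105×10³) = 1.586×10⁻⁵ mm/N.
So P = 1.319 / 1.586×10⁻⁵ = 83.16 kN, tensile.
σ_{cast iron} = P / A = 83160 / 600 = 138.6 MPa.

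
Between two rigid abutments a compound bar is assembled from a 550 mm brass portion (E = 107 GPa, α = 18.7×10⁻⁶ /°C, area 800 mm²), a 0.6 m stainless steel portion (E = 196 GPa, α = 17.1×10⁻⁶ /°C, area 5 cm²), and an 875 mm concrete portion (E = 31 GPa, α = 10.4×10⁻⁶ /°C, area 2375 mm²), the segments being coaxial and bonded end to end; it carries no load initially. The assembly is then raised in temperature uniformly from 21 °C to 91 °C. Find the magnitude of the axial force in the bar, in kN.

With the walls removed the bar would change length by δ_free = Σ αᵢΔT Lᵢ = 18.7×10⁻⁶×70×550 + 17.1×10⁻⁶×70×600 + 10.4×10⁻⁶×70×875 = 2.075 mm.
Since the ends are fixed, an axial force P builds up, equal in every segment, with P · Σ Lᵢ/(AᵢEᵢ) = δ_free.
Σ Lᵢ/(AᵢEᵢ) = 550/(800×107×10³) + 600/(500×196×10³) + 875/(2375×31×10³) = 2.443×10⁻⁵ mm/N.
P = 2.075 / 2.443×10⁻⁵ = 84930 N = 84.93 kN, compressive.

P ≈ 84.9 kN (compressive)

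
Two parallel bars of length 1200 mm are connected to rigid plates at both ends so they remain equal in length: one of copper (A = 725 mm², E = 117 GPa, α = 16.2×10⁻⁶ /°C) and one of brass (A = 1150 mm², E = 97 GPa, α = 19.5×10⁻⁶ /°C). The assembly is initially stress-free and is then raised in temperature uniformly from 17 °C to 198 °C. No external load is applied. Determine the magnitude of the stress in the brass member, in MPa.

σ ≈ 25 MPa (compressive)

The brass has the larger α, so on heating it would change length more than the copper if both were free. The rigid plates force a common final length, so the brass is put into compression and the copper into tension, with equal and opposite forces P (no external load).
Compatibility of the two members (thermal + elastic change equal): (α₁ − α₂)ΔT = P·[1/(A₁E₁) + 1/(A₂E₂)].
|α₁ − α₂|·ΔT = 3.3×10⁻⁶ × 181 = 0.0005973.
1/(A₁E₁) + 1/(A₂E₂) = 1/(725×117×10³) + 1/(1150×97×10³) = 2.075×10⁻⁸ N⁻¹.
P = 0.0005973 / 2.075×10⁻⁸ = 28780 N = 28.78 kN.
σ_{brass} = P/A₂ = 28780/1150 = 25.03 MPa, compressive.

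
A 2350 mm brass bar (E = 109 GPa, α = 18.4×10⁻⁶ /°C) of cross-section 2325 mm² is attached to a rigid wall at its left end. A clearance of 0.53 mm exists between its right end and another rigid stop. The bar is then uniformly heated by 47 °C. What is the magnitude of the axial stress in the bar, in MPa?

Unrestrained expansion: δ_free = αΔT L = 18.4×10⁻⁶ × 47 × 2350 = 2.032 mm.
The gap closes (δ_free > 0.53 mm) and the wall then resists a further 2.032 − 0.53 = 1.502 mm of expansion.
That suppressed elongation corresponds to σ = E·Δ/L = 109×10³ × 1.502/2350 = 69.68 MPa.

σ ≈ 69.7 MPa (compressive)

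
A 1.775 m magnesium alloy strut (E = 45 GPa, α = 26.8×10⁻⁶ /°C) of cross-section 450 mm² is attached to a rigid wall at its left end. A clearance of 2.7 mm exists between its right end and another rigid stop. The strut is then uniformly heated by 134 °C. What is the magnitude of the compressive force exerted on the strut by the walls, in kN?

If the wall were absent the strut would grow by αΔT L = 26.8×10⁻⁶ × 134 × 1775 = 6.374 mm.
The gap closes (δ_free > 2.7 mm) and the wall then resists a further 6.374 − 2.7 = 3.674 mm of expansion.
That suppressed elongation corresponds to σ = E·Δ/L = 45×10³ × 3.674/1775 = 93.15 MPa.
Force on the wall = σA = 93.15 × 450 mm² = 41.92 kN.

P ≈ 41.9 kN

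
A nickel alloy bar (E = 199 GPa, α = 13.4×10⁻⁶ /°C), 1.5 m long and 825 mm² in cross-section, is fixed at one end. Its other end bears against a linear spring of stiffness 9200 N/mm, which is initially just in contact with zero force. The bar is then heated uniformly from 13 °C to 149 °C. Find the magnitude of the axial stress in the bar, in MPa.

σ ≈ 28.1 MPa (compressive)

If the spring were absent the bar would lengthen by αΔT L = 13.4×10⁻⁶ × 136 × 1500 = 2.734 mm.
Let P be the compressive force at the spring. The bar shortens elastically by PL/(AE) and the spring compresses by P/k; together these equal δ_free.
So P = δ_free / [L/(AE) + 1/k] = 2.734 / [ 1500/(825×199×10³) + 1/(9200) ].
P = 2.734 / 0.0001178 = 23200 N.
σ = P/A = 23200/825 = 28.12 MPa.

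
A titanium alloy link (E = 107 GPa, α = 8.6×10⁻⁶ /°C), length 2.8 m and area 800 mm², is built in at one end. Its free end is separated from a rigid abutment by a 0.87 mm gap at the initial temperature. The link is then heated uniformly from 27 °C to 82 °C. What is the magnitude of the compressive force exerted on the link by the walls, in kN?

P ≈ 13.9 kN

Unrestrained expansion: δ_free = αΔT L = 8.6×10⁻⁶ × 55 × 2800 = 1.324 mm.
After closing the 0.87 mm clearance, 1.324 − 0.87 = 0.4544 mm of expansion remains to be suppressed by the wall.
So σ = E(δ_free − g)/L = 107×10³ × 0.4544/2800 = 17.36 MPa.
P = σA = 17.36 × 800 = 13.89 kN.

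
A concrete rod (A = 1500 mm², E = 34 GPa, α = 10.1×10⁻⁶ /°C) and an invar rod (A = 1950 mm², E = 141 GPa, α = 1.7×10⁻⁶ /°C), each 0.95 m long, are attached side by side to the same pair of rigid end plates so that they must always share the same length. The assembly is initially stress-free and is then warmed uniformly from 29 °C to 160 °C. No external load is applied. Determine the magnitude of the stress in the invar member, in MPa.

The concrete has the larger α, so on heating it would change length more than the invar if both were free. The rigid plates force a common final length, so the concrete is put into compression and the invar into tension, with equal and opposite forces P (no external load).
Setting the final lengths equal and cancelling L: (α₁ − α₂)ΔT = P/(A₁E₁) + P/(A₂E₂).
|α₁ − α₂|·ΔT = 8.4×10⁻⁶ × 131 = 0.0011.
1/(A₁E₁) + 1/(A₂E₂) = 1/(1500×34×10³) + 1/(1950×141×10³) = 2.324×10⁻⁸ N⁻¹.
P = 0.0011 / 2.324×10⁻⁸ = 47340 N = 47.34 kN.
σ_{invar} = P/A₂ = 47340/1950 = 24.28 MPa, tensile.

σ ≈ 24.3 MPa (tensile)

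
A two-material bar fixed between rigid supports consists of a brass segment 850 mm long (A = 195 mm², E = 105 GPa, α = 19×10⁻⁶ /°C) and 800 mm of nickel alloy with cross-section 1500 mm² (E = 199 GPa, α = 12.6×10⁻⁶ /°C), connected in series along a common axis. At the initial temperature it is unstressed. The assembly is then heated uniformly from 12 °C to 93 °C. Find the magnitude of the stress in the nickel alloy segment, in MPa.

Free thermal expansion of the whole bar: Σ αᵢΔT Lᵢ = 19×10⁻⁶×81×850 + 12.6×10⁻⁶×81×800 = 2.125 mm.
Since the ends are fixed, an axial force P builds up, equal in every segment, with P · Σ Lᵢ/(AᵢEᵢ) = δ_free.
Σ Lᵢ/(AᵢEᵢ) = 850/(195×105×10³) + 800/(1500×199×10³) = 4.419×10⁻⁵ mm/N.
So P = 2.125 / 4.419×10⁻⁵ = 48.07 kN, compressive.
σ_{nickel alloy} = P / A = 48070 / 1500 = 32.05 MPa.

σ ≈ 32 MPa (compressive)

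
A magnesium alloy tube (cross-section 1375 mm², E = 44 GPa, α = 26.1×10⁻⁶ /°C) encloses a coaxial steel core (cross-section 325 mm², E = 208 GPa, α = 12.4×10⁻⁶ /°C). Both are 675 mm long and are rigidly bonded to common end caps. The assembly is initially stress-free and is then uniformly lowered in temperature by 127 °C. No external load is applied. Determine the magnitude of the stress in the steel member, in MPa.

σ ≈ 171 MPa (compressive)

Both members must finish at the same length. With the larger α, the magnesium alloy tends to over-contract; the plates restrain it, putting the magnesium alloy in tension and the steel in compression. With no external load the two internal forces are equal and opposite, magnitude P.
Compatibility of the two members (thermal + elastic change equal): (α₁ − α₂)ΔT = P·[1/(A₁E₁) + 1/(A₂E₂)].
|α₁ − α₂|·ΔT = 13.7×10⁻⁶ × 127 = 0.00174.
1/(A₁E₁) + 1/(A₂E₂) = 1/(1375×44×10³) + 1/(325×208×10³) = 3.132×10⁻⁸ N⁻¹.
So P = 0.00174 / 3.132×10⁻⁸ = 55.55 kN.
σ_{steel} = P/A₂ = 55550/325 = 170.9 MPa, compressive.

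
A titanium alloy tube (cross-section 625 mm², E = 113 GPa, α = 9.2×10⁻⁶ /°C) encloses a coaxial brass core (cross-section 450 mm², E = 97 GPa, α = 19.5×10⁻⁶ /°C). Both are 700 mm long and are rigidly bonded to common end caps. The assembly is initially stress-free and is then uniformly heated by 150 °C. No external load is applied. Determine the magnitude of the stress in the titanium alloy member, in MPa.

The brass has the larger α, so on heating it would change length more than the titanium alloy if both were free. The rigid plates force a common final length, so the brass is put into compression and the titanium alloy into tension, with equal and opposite forces P (no external load).
Setting the final lengths equal and cancelling L: (α₁ − α₂)ΔT = P/(A₁E₁) + P/(A₂E₂).
|α₁ − α₂|·ΔT = 10.3×10⁻⁶ × 150 = 0.001545.
1/(A₁E₁) + 1/(A₂E₂) = 1/(625×113×10³) + 1/(450×97×10³) = 3.707×10⁻⁸ N⁻¹.
So P = 0.001545 / 3.707×10⁻⁸ = 41.68 kN.
σ_{titanium alloy} = P/A₁ = 41680/625 = 66.69 MPa, tensile.

σ ≈ 66.7 MPa (tensile)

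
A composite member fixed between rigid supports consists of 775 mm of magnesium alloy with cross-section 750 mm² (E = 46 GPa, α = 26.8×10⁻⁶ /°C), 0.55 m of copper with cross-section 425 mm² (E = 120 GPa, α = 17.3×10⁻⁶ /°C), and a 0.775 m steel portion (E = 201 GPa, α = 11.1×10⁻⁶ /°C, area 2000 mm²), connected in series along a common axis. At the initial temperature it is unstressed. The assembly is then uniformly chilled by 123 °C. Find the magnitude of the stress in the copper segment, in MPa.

Free thermal contraction of the whole bar: Σ αᵢΔT Lᵢ = 26.8×10⁻⁶×123×775 + 17.3×10⁻⁶×123×550 + 11.1×10⁻⁶×123×775 = 4.783 mm.
The rigid supports impose zero overall length change; the single axial force P common to all segments must satisfy P Σ Lᵢ/(AᵢEᵢ) = δ_free.
Σ Lᵢ/(AᵢEᵢ) = 775/(750×46×10³) + 550/(425×120×10³) + 775/(2000×201×10³) = 3.518×10⁻⁵ mm/N.
So P = 4.783 / 3.518×10⁻⁵ = 136 kN, tensile.
σ_{copper} = P / A = 136000 / 425 = 319.9 MPa.

σ ≈ 320 MPa (tensile)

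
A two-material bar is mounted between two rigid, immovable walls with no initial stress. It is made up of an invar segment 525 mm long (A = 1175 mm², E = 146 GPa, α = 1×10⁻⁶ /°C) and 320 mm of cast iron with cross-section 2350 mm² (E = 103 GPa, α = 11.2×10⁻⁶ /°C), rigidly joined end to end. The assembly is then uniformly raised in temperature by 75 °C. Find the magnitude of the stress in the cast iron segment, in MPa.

Free thermal expansion of the whole bar: Σ αᵢΔT Lᵢ = 1×10⁻⁶×75×525 + 11.2×10⁻⁶×75×320 = 0.3082 mm.
The rigid supports impose zero overall length change; the single axial force P common to all segments must satisfy P Σ Lᵢ/(AᵢEᵢ) = δ_free.
The series flexibility is Σ Lᵢ/(AᵢEᵢ) = 525/(1175×146×10³) + 320/(2350×103×10³) = 4.382×10⁻⁶ mm/N.
So P = 0.3082 / 4.382×10⁻⁶ = 70.32 kN, compressive.
σ_{cast iron} = P / A = 70320 / 2350 = 29.92 MPa.

σ ≈ 29.9 MPa (compressive)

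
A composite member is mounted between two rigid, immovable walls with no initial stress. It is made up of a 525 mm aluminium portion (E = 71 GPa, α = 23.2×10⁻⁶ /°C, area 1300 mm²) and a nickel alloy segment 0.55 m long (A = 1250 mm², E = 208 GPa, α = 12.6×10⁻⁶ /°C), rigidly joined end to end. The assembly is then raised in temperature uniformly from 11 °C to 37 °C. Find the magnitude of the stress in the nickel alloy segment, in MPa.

Free thermal expansion of the whole bar: Σ αᵢΔT Lᵢ = 23.2×10⁻⁶×26×525 + 12.6×10⁻⁶×26×550 = 0.4969 mm.
Since the ends are fixed, an axial force P builds up, equal in every segment, with P · Σ Lᵢ/(AᵢEᵢ) = δ_free.
The series flexibility is Σ Lᵢ/(AᵢEᵢ) = 525/(1300×71×10³) + 550/(1250×208×10³) = 7.803×10⁻⁶ mm/N.
Hence P = δ_free / Σ(L/AE) = 0.4969/7.803×10⁻⁶ = 63.67 kN (compressive).
σ_{nickel alloy} = P / A = 63670 / 1250 = 50.94 MPa.

σ ≈ 50.9 MPa (compressive)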